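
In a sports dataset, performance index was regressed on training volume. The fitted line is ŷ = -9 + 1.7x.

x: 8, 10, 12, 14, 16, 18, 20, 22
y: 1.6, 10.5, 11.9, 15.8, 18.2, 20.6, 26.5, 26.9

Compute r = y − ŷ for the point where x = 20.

r = 1.5

ŷ = -9 + 1.7·20 = 25
r = 26.5 − 25 = 1.5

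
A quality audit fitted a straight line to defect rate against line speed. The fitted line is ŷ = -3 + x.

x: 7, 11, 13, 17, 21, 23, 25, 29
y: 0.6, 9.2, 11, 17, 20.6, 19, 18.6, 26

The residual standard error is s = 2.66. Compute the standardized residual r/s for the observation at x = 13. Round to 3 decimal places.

ŷ = -3 + 13 = 10
r = 11 − 10 = 1
r/s = 1 / 2.66 = 0.376

0.376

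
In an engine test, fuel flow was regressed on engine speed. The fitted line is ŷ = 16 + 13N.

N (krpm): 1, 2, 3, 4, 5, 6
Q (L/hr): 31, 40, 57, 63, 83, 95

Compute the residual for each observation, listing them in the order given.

2, -2, 2, -5, 2, 1

N=1: ŷ = 16 + 13·1 = 29; e = 31 − 29 = 2
N=2: ŷ = 16 + 13·2 = 42; e = 40 − 42 = -2
N=3: ŷ = 16 + 13·3 = 55; e = 57 − 55 = 2
N=4: ŷ = 16 + 13·4 = 68; e = 63 − 68 = -5
N=5: ŷ = 16 + 13·5 = 81; e = 83 − 81 = 2
N=6: ŷ = 16 + 13·6 = 94; e = 95 − 94 = 1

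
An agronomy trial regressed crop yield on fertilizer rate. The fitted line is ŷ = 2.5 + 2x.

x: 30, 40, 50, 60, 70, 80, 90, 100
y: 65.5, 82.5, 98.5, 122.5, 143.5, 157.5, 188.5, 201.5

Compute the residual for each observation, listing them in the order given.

3, 0, -4, 0, 1, -5, 6, -1

x=30: ŷ = 2.5 + 2·30 = 62.5; e = 65.5 − 62.5 = 3
x=40: ŷ = 2.5 + 2·40 = 82.5; e = 82.5 − 82.5 = 0
x=50: ŷ = 2.5 + 2·50 = 102.5; e = 98.5 − 102.5 = -4
x=60: ŷ = 2.5 + 2·60 = 122.5; e = 122.5 − 122.5 = 0
x=70: ŷ = 2.5 + 2·70 = 142.5; e = 143.5 − 142.5 = 1
x=80: ŷ = 2.5 + 2·80 = 162.5; e = 157.5 − 162.5 = -5
x=90: ŷ = 2.5 + 2·90 = 182.5; e = 188.5 − 182.5 = 6
x=100: ŷ = 2.5 + 2·100 = 202.5; e = 201.5 − 202.5 = -1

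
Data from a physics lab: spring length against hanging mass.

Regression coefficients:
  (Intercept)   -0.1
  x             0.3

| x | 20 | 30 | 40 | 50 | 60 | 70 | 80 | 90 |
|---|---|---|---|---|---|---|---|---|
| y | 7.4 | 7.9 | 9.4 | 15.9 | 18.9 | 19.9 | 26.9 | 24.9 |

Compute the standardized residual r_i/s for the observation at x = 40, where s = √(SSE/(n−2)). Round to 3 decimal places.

-1.213

x=20: ŷ = -0.1 + 0.3·20 = 5.9; r = 7.4 − 5.9 = 1.5
x=30: ŷ = -0.1 + 0.3·30 = 8.9; r = 7.9 − 8.9 = -1
x=40: ŷ = -0.1 + 0.3·40 = 11.9; r = 9.4 − 11.9 = -2.5
x=50: ŷ = -0.1 + 0.3·50 = 14.9; r = 15.9 − 14.9 = 1
x=60: ŷ = -0.1 + 0.3·60 = 17.9; r = 18.9 − 17.9 = 1
x=70: ŷ = -0.1 + 0.3·70 = 20.9; r = 19.9 − 20.9 = -1
x=80: ŷ = -0.1 + 0.3·80 = 23.9; r = 26.9 − 23.9 = 3
x=90: ŷ = -0.1 + 0.3·90 = 26.9; r = 24.9 − 26.9 = -2
SSE = 2.25 + 1 + 6.25 + 1 + 1 + 1 + 9 + 4 = 25.5
s = √(25.5/6) = 2.06155
r/s = -2.5 / 2.06155 = -1.213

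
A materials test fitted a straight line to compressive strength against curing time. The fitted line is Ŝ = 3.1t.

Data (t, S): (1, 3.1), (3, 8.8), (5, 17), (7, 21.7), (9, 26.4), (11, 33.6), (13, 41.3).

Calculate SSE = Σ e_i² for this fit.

t=1: Ŝ = 3.1·1 = 3.1; e = 3.1 − 3.1 = 0
t=3: Ŝ = 3.1·3 = 9.3; e = 8.8 − 9.3 = -0.5
t=5: Ŝ = 3.1·5 = 15.5; e = 17 − 15.5 = 1.5
t=7: Ŝ = 3.1·7 = 21.7; e = 21.7 − 21.7 = 0
t=9: Ŝ = 3.1·9 = 27.9; e = 26.4 − 27.9 = -1.5
t=11: Ŝ = 3.1·11 = 34.1; e = 33.6 − 34.1 = -0.5
t=13: Ŝ = 3.1·13 = 40.3; e = 41.3 − 40.3 = 1
SSE = 0 + 0.25 + 2.25 + 0 + 2.25 + 0.25 + 1 = 6

SSE = 6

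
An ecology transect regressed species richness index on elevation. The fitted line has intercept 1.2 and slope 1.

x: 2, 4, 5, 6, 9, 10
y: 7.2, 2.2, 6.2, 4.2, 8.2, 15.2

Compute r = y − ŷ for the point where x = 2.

ŷ = 1.2 + 2 = 3.2
r = 7.2 − 3.2 = 4

r = 4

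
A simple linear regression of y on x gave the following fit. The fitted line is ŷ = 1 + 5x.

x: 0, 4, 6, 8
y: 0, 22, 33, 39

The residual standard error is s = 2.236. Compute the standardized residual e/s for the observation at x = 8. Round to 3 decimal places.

ŷ = 1 + 5·8 = 41
e = 39 − 41 = -2
e/s = -2 / 2.236 = -0.894

-0.894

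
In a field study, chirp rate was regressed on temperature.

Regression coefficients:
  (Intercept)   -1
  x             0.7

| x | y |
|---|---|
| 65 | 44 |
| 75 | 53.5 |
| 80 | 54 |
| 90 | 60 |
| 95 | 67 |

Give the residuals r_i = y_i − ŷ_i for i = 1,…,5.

-0.5, 2, -1, -2, 1.5

x=65: ŷ = -1 + 0.7·65 = 44.5; r = 44 − 44.5 = -0.5
x=75: ŷ = -1 + 0.7·75 = 51.5; r = 53.5 − 51.5 = 2
x=80: ŷ = -1 + 0.7·80 = 55; r = 54 − 55 = -1
x=90: ŷ = -1 + 0.7·90 = 62; r = 60 − 62 = -2
x=95: ŷ = -1 + 0.7·95 = 65.5; r = 67 − 65.5 = 1.5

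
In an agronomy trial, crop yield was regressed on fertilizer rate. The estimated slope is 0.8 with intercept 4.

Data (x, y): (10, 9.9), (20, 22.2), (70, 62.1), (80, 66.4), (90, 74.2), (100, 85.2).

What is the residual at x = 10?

e = -2.1

ŷ = 4 + 0.8·10 = 12
e = 9.9 − 12 = -2.1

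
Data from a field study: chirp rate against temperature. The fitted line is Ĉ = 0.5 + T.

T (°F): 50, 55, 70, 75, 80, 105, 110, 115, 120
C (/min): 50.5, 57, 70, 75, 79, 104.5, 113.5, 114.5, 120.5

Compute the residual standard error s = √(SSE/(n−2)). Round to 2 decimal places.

s = 1.51

T=50: Ĉ = 0.5 + 50 = 50.5; e = 50.5 − 50.5 = 0
T=55: Ĉ = 0.5 + 55 = 55.5; e = 57 − 55.5 = 1.5
T=70: Ĉ = 0.5 + 70 = 70.5; e = 70 − 70.5 = -0.5
T=75: Ĉ = 0.5 + 75 = 75.5; e = 75 − 75.5 = -0.5
T=80: Ĉ = 0.5 + 80 = 80.5; e = 79 − 80.5 = -1.5
T=105: Ĉ = 0.5 + 105 = 105.5; e = 104.5 − 105.5 = -1
T=110: Ĉ = 0.5 + 110 = 110.5; e = 113.5 − 110.5 = 3
T=115: Ĉ = 0.5 + 115 = 115.5; e = 114.5 − 115.5 = -1
T=120: Ĉ = 0.5 + 120 = 120.5; e = 120.5 − 120.5 = 0
SSE = 0 + 2.25 + 0.25 + 0.25 + 2.25 + 1 + 9 + 1 + 0 = 16
s = √(16/7) = √2.28571 ≈ 1.51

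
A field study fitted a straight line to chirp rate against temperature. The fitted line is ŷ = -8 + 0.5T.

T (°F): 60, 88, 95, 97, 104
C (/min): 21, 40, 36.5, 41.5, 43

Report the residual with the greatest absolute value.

r = 4

T=60: ŷ = -8 + 0.5·60 = 22; r = 21 − 22 = -1
T=88: ŷ = -8 + 0.5·88 = 36; r = 40 − 36 = 4
T=95: ŷ = -8 + 0.5·95 = 39.5; r = 36.5 − 39.5 = -3
T=97: ŷ = -8 + 0.5·97 = 40.5; r = 41.5 − 40.5 = 1
T=104: ŷ = -8 + 0.5·104 = 44; r = 43 − 44 = -1
Largest |r| is 4 at T = 88, residual 4.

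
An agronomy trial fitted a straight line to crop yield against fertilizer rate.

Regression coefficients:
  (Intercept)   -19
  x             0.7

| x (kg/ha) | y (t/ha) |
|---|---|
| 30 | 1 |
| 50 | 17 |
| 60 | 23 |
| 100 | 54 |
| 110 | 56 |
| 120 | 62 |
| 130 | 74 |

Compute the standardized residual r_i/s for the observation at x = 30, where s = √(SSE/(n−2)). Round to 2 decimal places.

x=30: ŷ = -19 + 0.7·30 = 2; r = 1 − 2 = -1
x=50: ŷ = -19 + 0.7·50 = 16; r = 17 − 16 = 1
x=60: ŷ = -19 + 0.7·60 = 23; r = 23 − 23 = 0
x=100: ŷ = -19 + 0.7·100 = 51; r = 54 − 51 = 3
x=110: ŷ = -19 + 0.7·110 = 58; r = 56 − 58 = -2
x=120: ŷ = -19 + 0.7·120 = 65; r = 62 − 65 = -3
x=130: ŷ = -19 + 0.7·130 = 72; r = 74 − 72 = 2
SSE = 1 + 1 + 0 + 9 + 4 + 9 + 4 = 28
s = √(28/5) = 2.36643
r/s = -1 / 2.36643 = -0.42

-0.42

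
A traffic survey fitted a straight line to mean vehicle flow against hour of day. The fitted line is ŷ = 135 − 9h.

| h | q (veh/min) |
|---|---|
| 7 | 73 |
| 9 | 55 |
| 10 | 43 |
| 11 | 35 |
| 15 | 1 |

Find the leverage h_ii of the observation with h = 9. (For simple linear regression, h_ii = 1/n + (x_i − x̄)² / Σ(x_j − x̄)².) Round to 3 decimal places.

h̄ = (7 + 9 + 10 + 11 + 15)/5 = 10.4
Σ(h − h̄)² = 11.56 + 1.96 + 0.16 + 0.36 + 21.16 = 35.2
h = 1/5 + (-1.4)²/35.2 = 0.2 + 0.0556818 = 0.256

h = 0.256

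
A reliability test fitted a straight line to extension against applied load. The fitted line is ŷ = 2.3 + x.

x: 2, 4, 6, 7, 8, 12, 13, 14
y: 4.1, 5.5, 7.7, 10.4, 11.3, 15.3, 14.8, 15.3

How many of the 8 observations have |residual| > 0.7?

x=2: ŷ = 2.3 + 2 = 4.3; e = 4.1 − 4.3 = -0.2
x=4: ŷ = 2.3 + 4 = 6.3; e = 5.5 − 6.3 = -0.8
x=6: ŷ = 2.3 + 6 = 8.3; e = 7.7 − 8.3 = -0.6
x=7: ŷ = 2.3 + 7 = 9.3; e = 10.4 − 9.3 = 1.1
x=8: ŷ = 2.3 + 8 = 10.3; e = 11.3 − 10.3 = 1
x=12: ŷ = 2.3 + 12 = 14.3; e = 15.3 − 14.3 = 1
x=13: ŷ = 2.3 + 13 = 15.3; e = 14.8 − 15.3 = -0.5
x=14: ŷ = 2.3 + 14 = 16.3; e = 15.3 − 16.3 = -1
|e| > 0.7: x=4 (|e|=0.8), x=7 (|e|=1.1), x=8 (|e|=1), x=12 (|e|=1), x=14 (|e|=1) → 5

5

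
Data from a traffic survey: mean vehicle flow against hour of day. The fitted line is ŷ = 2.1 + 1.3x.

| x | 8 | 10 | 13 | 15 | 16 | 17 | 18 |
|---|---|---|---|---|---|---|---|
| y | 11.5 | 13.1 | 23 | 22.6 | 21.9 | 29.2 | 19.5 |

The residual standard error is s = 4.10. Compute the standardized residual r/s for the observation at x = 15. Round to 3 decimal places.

0.244

ŷ = 2.1 + 1.3·15 = 21.6
r = 22.6 − 21.6 = 1
r/s = 1 / 4.10 = 0.244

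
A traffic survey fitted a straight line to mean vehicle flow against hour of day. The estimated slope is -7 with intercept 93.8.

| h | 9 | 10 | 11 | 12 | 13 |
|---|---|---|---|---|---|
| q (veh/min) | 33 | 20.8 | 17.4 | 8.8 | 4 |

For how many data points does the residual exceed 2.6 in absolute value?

h=9: q̂ = 93.8 − 7·9 = 30.8; e = 33 − 30.8 = 2.2
h=10: q̂ = 93.8 − 7·10 = 23.8; e = 20.8 − 23.8 = -3
h=11: q̂ = 93.8 − 7·11 = 16.8; e = 17.4 − 16.8 = 0.6
h=12: q̂ = 93.8 − 7·12 = 9.8; e = 8.8 − 9.8 = -1
h=13: q̂ = 93.8 − 7·13 = 2.8; e = 4 − 2.8 = 1.2
|e| > 2.6: h=10 (|e|=3) → 1

1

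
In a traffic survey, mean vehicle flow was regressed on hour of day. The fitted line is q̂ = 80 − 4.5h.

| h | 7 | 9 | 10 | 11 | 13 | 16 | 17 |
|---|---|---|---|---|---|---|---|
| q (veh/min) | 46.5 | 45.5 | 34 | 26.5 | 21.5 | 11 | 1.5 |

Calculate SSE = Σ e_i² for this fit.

h=7: q̂ = 80 − 4.5·7 = 48.5; e = 46.5 − 48.5 = -2
h=9: q̂ = 80 − 4.5·9 = 39.5; e = 45.5 − 39.5 = 6
h=10: q̂ = 80 − 4.5·10 = 35; e = 34 − 35 = -1
h=11: q̂ = 80 − 4.5·11 = 30.5; e = 26.5 − 30.5 = -4
h=13: q̂ = 80 − 4.5·13 = 21.5; e = 21.5 − 21.5 = 0
h=16: q̂ = 80 − 4.5·16 = 8; e = 11 − 8 = 3
h=17: q̂ = 80 − 4.5·17 = 3.5; e = 1.5 − 3.5 = -2
SSE = 4 + 36 + 1 + 16 + 0 + 9 + 4 = 70

SSE = 70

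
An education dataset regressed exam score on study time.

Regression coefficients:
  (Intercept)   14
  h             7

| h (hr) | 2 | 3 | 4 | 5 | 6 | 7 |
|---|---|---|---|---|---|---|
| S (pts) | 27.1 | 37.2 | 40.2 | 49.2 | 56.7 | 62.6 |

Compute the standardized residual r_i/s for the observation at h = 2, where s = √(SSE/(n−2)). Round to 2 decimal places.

h=2: ŷ = 14 + 7·2 = 28; r = 27.1 − 28 = -0.9
h=3: ŷ = 14 + 7·3 = 35; r = 37.2 − 35 = 2.2
h=4: ŷ = 14 + 7·4 = 42; r = 40.2 − 42 = -1.8
h=5: ŷ = 14 + 7·5 = 49; r = 49.2 − 49 = 0.2
h=6: ŷ = 14 + 7·6 = 56; r = 56.7 − 56 = 0.7
h=7: ŷ = 14 + 7·7 = 63; r = 62.6 − 63 = -0.4
SSE = 0.81 + 4.84 + 3.24 + 0.04 + 0.49 + 0.16 = 9.58
s = √(9.58/4) = 1.54758
r/s = -0.9 / 1.54758 = -0.58

-0.58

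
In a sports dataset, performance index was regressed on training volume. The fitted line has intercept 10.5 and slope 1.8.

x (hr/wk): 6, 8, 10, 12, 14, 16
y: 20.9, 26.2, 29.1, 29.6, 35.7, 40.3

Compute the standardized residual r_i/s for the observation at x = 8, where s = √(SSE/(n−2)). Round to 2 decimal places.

0.85

x=6: ŷ = 10.5 + 1.8·6 = 21.3; r = 20.9 − 21.3 = -0.4
x=8: ŷ = 10.5 + 1.8·8 = 24.9; r = 26.2 − 24.9 = 1.3
x=10: ŷ = 10.5 + 1.8·10 = 28.5; r = 29.1 − 28.5 = 0.6
x=12: ŷ = 10.5 + 1.8·12 = 32.1; r = 29.6 − 32.1 = -2.5
x=14: ŷ = 10.5 + 1.8·14 = 35.7; r = 35.7 − 35.7 = 0
x=16: ŷ = 10.5 + 1.8·16 = 39.3; r = 40.3 − 39.3 = 1
SSE = 0.16 + 1.69 + 0.36 + 6.25 + 0 + 1 = 9.46
s = √(9.46/4) = 1.53786
r/s = 1.3 / 1.53786 = 0.85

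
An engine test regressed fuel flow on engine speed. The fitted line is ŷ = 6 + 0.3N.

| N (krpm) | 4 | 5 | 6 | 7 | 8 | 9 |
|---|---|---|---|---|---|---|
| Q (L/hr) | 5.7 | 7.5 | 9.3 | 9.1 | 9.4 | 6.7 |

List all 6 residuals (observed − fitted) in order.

-1.5, 0, 1.5, 1, 1, -2

N=4: ŷ = 6 + 0.3·4 = 7.2; e = 5.7 − 7.2 = -1.5
N=5: ŷ = 6 + 0.3·5 = 7.5; e = 7.5 − 7.5 = 0
N=6: ŷ = 6 + 0.3·6 = 7.8; e = 9.3 − 7.8 = 1.5
N=7: ŷ = 6 + 0.3·7 = 8.1; e = 9.1 − 8.1 = 1
N=8: ŷ = 6 + 0.3·8 = 8.4; e = 9.4 − 8.4 = 1
N=9: ŷ = 6 + 0.3·9 = 8.7; e = 6.7 − 8.7 = -2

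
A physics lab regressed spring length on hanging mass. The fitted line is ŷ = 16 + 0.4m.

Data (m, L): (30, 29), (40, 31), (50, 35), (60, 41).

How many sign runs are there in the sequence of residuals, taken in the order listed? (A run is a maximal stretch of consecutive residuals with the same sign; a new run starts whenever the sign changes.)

3 runs

m=30: ŷ = 16 + 0.4·30 = 28; r = 29 − 28 = 1
m=40: ŷ = 16 + 0.4·40 = 32; r = 31 − 32 = -1
m=50: ŷ = 16 + 0.4·50 = 36; r = 35 − 36 = -1
m=60: ŷ = 16 + 0.4·60 = 40; r = 41 − 40 = 1
Signs: + − − +
Runs: +×1, −×2, +×1 → 3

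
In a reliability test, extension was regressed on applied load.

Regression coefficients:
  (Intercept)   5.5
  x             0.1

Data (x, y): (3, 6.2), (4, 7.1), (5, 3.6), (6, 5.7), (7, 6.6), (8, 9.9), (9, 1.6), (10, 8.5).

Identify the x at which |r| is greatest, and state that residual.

x=3: ŷ = 5.5 + 0.1·3 = 5.8; r = 6.2 − 5.8 = 0.4
x=4: ŷ = 5.5 + 0.1·4 = 5.9; r = 7.1 − 5.9 = 1.2
x=5: ŷ = 5.5 + 0.1·5 = 6; r = 3.6 − 6 = -2.4
x=6: ŷ = 5.5 + 0.1·6 = 6.1; r = 5.7 − 6.1 = -0.4
x=7: ŷ = 5.5 + 0.1·7 = 6.2; r = 6.6 − 6.2 = 0.4
x=8: ŷ = 5.5 + 0.1·8 = 6.3; r = 9.9 − 6.3 = 3.6
x=9: ŷ = 5.5 + 0.1·9 = 6.4; r = 1.6 − 6.4 = -4.8
x=10: ŷ = 5.5 + 0.1·10 = 6.5; r = 8.5 − 6.5 = 2
Largest |r| is 4.8 at x = 9, residual -4.8.

x = 9, r = -4.8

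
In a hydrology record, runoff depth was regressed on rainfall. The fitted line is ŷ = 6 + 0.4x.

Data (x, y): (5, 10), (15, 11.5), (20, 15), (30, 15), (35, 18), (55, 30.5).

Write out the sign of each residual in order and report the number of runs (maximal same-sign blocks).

5 runs

x=5: ŷ = 6 + 0.4·5 = 8; r = 10 − 8 = 2
x=15: ŷ = 6 + 0.4·15 = 12; r = 11.5 − 12 = -0.5
x=20: ŷ = 6 + 0.4·20 = 14; r = 15 − 14 = 1
x=30: ŷ = 6 + 0.4·30 = 18; r = 15 − 18 = -3
x=35: ŷ = 6 + 0.4·35 = 20; r = 18 − 20 = -2
x=55: ŷ = 6 + 0.4·55 = 28; r = 30.5 − 28 = 2.5
Signs: + − + − − +
Runs: +×1, −×1, +×1, −×2, +×1 → 5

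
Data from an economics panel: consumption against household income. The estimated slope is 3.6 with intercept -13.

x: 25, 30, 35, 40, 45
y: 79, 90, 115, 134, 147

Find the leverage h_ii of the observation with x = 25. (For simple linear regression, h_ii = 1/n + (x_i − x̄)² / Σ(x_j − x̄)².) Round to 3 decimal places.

h = 0.600

x̄ = (25 + 30 + 35 + 40 + 45)/5 = 35
Σ(x − x̄)² = 100 + 25 + 0 + 25 + 100 = 250
h = 1/5 + (-10)²/250 = 0.2 + 0.4 = 0.600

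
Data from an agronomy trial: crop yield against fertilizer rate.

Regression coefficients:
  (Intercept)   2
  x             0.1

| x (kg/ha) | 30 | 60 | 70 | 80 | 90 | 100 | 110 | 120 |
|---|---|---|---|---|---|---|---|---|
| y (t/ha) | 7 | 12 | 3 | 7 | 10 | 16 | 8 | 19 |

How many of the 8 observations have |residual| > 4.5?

x=30: ŷ = 2 + 0.1·30 = 5; e = 7 − 5 = 2
x=60: ŷ = 2 + 0.1·60 = 8; e = 12 − 8 = 4
x=70: ŷ = 2 + 0.1·70 = 9; e = 3 − 9 = -6
x=80: ŷ = 2 + 0.1·80 = 10; e = 7 − 10 = -3
x=90: ŷ = 2 + 0.1·90 = 11; e = 10 − 11 = -1
x=100: ŷ = 2 + 0.1·100 = 12; e = 16 − 12 = 4
x=110: ŷ = 2 + 0.1·110 = 13; e = 8 − 13 = -5
x=120: ŷ = 2 + 0.1·120 = 14; e = 19 − 14 = 5
|e| > 4.5: x=70 (|e|=6), x=110 (|e|=5), x=120 (|e|=5) → 3

3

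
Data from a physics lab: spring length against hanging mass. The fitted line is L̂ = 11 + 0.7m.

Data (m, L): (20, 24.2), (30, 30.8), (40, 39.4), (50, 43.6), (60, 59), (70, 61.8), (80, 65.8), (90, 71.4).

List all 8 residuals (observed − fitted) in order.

m=20: L̂ = 11 + 0.7·20 = 25; e = 24.2 − 25 = -0.8
m=30: L̂ = 11 + 0.7·30 = 32; e = 30.8 − 32 = -1.2
m=40: L̂ = 11 + 0.7·40 = 39; e = 39.4 − 39 = 0.4
m=50: L̂ = 11 + 0.7·50 = 46; e = 43.6 − 46 = -2.4
m=60: L̂ = 11 + 0.7·60 = 53; e = 59 − 53 = 6
m=70: L̂ = 11 + 0.7·70 = 60; e = 61.8 − 60 = 1.8
m=80: L̂ = 11 + 0.7·80 = 67; e = 65.8 − 67 = -1.2
m=90: L̂ = 11 + 0.7·90 = 74; e = 71.4 − 74 = -2.6

-0.8, -1.2, 0.4, -2.4, 6, 1.8, -1.2, -2.6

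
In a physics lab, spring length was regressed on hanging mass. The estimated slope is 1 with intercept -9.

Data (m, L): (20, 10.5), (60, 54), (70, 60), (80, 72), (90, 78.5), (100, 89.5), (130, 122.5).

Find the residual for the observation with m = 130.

L̂ = -9 + 130 = 121
r = 122.5 − 121 = 1.5

r = 1.5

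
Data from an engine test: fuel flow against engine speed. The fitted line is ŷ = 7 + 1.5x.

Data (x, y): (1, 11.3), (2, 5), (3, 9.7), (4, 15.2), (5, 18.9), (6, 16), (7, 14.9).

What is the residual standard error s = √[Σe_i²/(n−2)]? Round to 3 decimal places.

s = 3.662

x=1: ŷ = 7 + 1.5·1 = 8.5; e = 11.3 − 8.5 = 2.8
x=2: ŷ = 7 + 1.5·2 = 10; e = 5 − 10 = -5
x=3: ŷ = 7 + 1.5·3 = 11.5; e = 9.7 − 11.5 = -1.8
x=4: ŷ = 7 + 1.5·4 = 13; e = 15.2 − 13 = 2.2
x=5: ŷ = 7 + 1.5·5 = 14.5; e = 18.9 − 14.5 = 4.4
x=6: ŷ = 7 + 1.5·6 = 16; e = 16 − 16 = 0
x=7: ŷ = 7 + 1.5·7 = 17.5; e = 14.9 − 17.5 = -2.6
SSE = 7.84 + 25 + 3.24 + 4.84 + 19.36 + 0 + 6.76 = 67.04
s = √(67.04/5) = √13.408 ≈ 3.662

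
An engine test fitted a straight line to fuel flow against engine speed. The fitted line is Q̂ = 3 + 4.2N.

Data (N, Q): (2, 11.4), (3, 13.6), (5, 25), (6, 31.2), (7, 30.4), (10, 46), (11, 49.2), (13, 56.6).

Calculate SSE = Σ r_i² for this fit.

SSE = 20

N=2: Q̂ = 3 + 4.2·2 = 11.4; r = 11.4 − 11.4 = 0
N=3: Q̂ = 3 + 4.2·3 = 15.6; r = 13.6 − 15.6 = -2
N=5: Q̂ = 3 + 4.2·5 = 24; r = 25 − 24 = 1
N=6: Q̂ = 3 + 4.2·6 = 28.2; r = 31.2 − 28.2 = 3
N=7: Q̂ = 3 + 4.2·7 = 32.4; r = 30.4 − 32.4 = -2
N=10: Q̂ = 3 + 4.2·10 = 45; r = 46 − 45 = 1
N=11: Q̂ = 3 + 4.2·11 = 49.2; r = 49.2 − 49.2 = 0
N=13: Q̂ = 3 + 4.2·13 = 57.6; r = 56.6 − 57.6 = -1
SSE = 0 + 4 + 1 + 9 + 4 + 1 + 0 + 1 = 20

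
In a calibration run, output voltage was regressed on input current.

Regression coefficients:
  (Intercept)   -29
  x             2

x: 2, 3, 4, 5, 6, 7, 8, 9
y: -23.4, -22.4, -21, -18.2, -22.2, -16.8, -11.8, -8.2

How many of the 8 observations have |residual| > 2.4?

2

x=2: ŷ = -29 + 2·2 = -25; r = -23.4 − (-25) = 1.6
x=3: ŷ = -29 + 2·3 = -23; r = -22.4 − (-23) = 0.6
x=4: ŷ = -29 + 2·4 = -21; r = -21 − (-21) = 0
x=5: ŷ = -29 + 2·5 = -19; r = -18.2 − (-19) = 0.8
x=6: ŷ = -29 + 2·6 = -17; r = -22.2 − (-17) = -5.2
x=7: ŷ = -29 + 2·7 = -15; r = -16.8 − (-15) = -1.8
x=8: ŷ = -29 + 2·8 = -13; r = -11.8 − (-13) = 1.2
x=9: ŷ = -29 + 2·9 = -11; r = -8.2 − (-11) = 2.8
|r| > 2.4: x=6 (|r|=5.2), x=9 (|r|=2.8) → 2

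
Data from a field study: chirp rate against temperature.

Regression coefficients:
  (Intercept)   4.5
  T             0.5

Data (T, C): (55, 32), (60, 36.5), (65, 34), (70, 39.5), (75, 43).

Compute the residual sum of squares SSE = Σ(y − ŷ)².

SSE = 14

T=55: ŷ = 4.5 + 0.5·55 = 32; r = 32 − 32 = 0
T=60: ŷ = 4.5 + 0.5·60 = 34.5; r = 36.5 − 34.5 = 2
T=65: ŷ = 4.5 + 0.5·65 = 37; r = 34 − 37 = -3
T=70: ŷ = 4.5 + 0.5·70 = 39.5; r = 39.5 − 39.5 = 0
T=75: ŷ = 4.5 + 0.5·75 = 42; r = 43 − 42 = 1
SSE = 0 + 4 + 9 + 0 + 1 = 14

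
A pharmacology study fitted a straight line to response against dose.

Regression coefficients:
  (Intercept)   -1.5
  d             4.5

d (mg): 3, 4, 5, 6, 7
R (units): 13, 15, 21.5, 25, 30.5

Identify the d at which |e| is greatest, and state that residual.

d=3: ŷ = -1.5 + 4.5·3 = 12; e = 13 − 12 = 1
d=4: ŷ = -1.5 + 4.5·4 = 16.5; e = 15 − 16.5 = -1.5
d=5: ŷ = -1.5 + 4.5·5 = 21; e = 21.5 − 21 = 0.5
d=6: ŷ = -1.5 + 4.5·6 = 25.5; e = 25 − 25.5 = -0.5
d=7: ŷ = -1.5 + 4.5·7 = 30; e = 30.5 − 30 = 0.5
Largest |e| is 1.5 at d = 4, residual -1.5.

d = 4, e = -1.5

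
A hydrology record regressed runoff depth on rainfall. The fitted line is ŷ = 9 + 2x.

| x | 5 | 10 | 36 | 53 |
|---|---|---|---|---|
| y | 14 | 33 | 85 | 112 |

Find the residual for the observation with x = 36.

r = 4

ŷ = 9 + 2·36 = 81
r = 85 − 81 = 4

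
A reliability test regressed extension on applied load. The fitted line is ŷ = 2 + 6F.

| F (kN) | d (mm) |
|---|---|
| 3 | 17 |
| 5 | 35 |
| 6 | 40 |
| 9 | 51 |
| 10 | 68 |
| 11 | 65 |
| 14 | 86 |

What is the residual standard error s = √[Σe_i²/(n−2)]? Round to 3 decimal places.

F=3: ŷ = 2 + 6·3 = 20; e = 17 − 20 = -3
F=5: ŷ = 2 + 6·5 = 32; e = 35 − 32 = 3
F=6: ŷ = 2 + 6·6 = 38; e = 40 − 38 = 2
F=9: ŷ = 2 + 6·9 = 56; e = 51 − 56 = -5
F=10: ŷ = 2 + 6·10 = 62; e = 68 − 62 = 6
F=11: ŷ = 2 + 6·11 = 68; e = 65 − 68 = -3
F=14: ŷ = 2 + 6·14 = 86; e = 86 − 86 = 0
SSE = 9 + 9 + 4 + 25 + 36 + 9 + 0 = 92
s = √(92/5) = √18.4 ≈ 4.290

s = 4.290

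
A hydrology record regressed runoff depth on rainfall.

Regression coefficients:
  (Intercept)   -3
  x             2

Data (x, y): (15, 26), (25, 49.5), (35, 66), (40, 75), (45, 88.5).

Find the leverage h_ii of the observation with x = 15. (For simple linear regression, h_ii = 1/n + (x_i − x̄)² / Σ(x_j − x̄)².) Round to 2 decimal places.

h = 0.70

x̄ = (15 + 25 + 35 + 40 + 45)/5 = 32
Σ(x − x̄)² = 289 + 49 + 9 + 64 + 169 = 580
h = 1/5 + (-17)²/580 = 0.2 + 0.498276 = 0.70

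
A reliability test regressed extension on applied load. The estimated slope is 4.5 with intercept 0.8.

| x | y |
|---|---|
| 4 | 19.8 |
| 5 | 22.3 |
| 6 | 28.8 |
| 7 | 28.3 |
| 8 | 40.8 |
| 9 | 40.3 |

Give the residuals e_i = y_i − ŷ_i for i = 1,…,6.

x=4: ŷ = 0.8 + 4.5·4 = 18.8; e = 19.8 − 18.8 = 1
x=5: ŷ = 0.8 + 4.5·5 = 23.3; e = 22.3 − 23.3 = -1
x=6: ŷ = 0.8 + 4.5·6 = 27.8; e = 28.8 − 27.8 = 1
x=7: ŷ = 0.8 + 4.5·7 = 32.3; e = 28.3 − 32.3 = -4
x=8: ŷ = 0.8 + 4.5·8 = 36.8; e = 40.8 − 36.8 = 4
x=9: ŷ = 0.8 + 4.5·9 = 41.3; e = 40.3 − 41.3 = -1

1, -1, 1, -4, 4, -1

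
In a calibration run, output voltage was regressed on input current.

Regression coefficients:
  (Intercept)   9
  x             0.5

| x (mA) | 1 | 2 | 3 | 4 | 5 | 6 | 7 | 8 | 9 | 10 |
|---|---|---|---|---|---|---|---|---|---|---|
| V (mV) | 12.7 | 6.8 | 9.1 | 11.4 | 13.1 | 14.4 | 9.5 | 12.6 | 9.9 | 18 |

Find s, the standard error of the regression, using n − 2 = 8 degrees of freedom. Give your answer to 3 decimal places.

x=1: ŷ = 9 + 0.5·1 = 9.5; r = 12.7 − 9.5 = 3.2
x=2: ŷ = 9 + 0.5·2 = 10; r = 6.8 − 10 = -3.2
x=3: ŷ = 9 + 0.5·3 = 10.5; r = 9.1 − 10.5 = -1.4
x=4: ŷ = 9 + 0.5·4 = 11; r = 11.4 − 11 = 0.4
x=5: ŷ = 9 + 0.5·5 = 11.5; r = 13.1 − 11.5 = 1.6
x=6: ŷ = 9 + 0.5·6 = 12; r = 14.4 − 12 = 2.4
x=7: ŷ = 9 + 0.5·7 = 12.5; r = 9.5 − 12.5 = -3
x=8: ŷ = 9 + 0.5·8 = 13; r = 12.6 − 13 = -0.4
x=9: ŷ = 9 + 0.5·9 = 13.5; r = 9.9 − 13.5 = -3.6
x=10: ŷ = 9 + 0.5·10 = 14; r = 18 − 14 = 4
SSE = 10.24 + 10.24 + 1.96 + 0.16 + 2.56 + 5.76 + 9 + 0.16 + 12.96 + 16 = 69.04
s = √(69.04/8) = √8.63 ≈ 2.938

s = 2.938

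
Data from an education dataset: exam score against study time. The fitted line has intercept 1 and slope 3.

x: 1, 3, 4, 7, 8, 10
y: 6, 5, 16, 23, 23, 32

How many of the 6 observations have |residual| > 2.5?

2

x=1: ŷ = 1 + 3·1 = 4; e = 6 − 4 = 2
x=3: ŷ = 1 + 3·3 = 10; e = 5 − 10 = -5
x=4: ŷ = 1 + 3·4 = 13; e = 16 − 13 = 3
x=7: ŷ = 1 + 3·7 = 22; e = 23 − 22 = 1
x=8: ŷ = 1 + 3·8 = 25; e = 23 − 25 = -2
x=10: ŷ = 1 + 3·10 = 31; e = 32 − 31 = 1
|e| > 2.5: x=3 (|e|=5), x=4 (|e|=3) → 2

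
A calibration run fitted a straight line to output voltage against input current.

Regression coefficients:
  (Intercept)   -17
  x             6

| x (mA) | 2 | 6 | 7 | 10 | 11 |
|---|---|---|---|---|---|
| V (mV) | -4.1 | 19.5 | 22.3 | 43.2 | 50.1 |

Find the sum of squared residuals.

x=2: V̂ = -17 + 6·2 = -5; r = -4.1 − (-5) = 0.9
x=6: V̂ = -17 + 6·6 = 19; r = 19.5 − 19 = 0.5
x=7: V̂ = -17 + 6·7 = 25; r = 22.3 − 25 = -2.7
x=10: V̂ = -17 + 6·10 = 43; r = 43.2 − 43 = 0.2
x=11: V̂ = -17 + 6·11 = 49; r = 50.1 − 49 = 1.1
SSE = 0.81 + 0.25 + 7.29 + 0.04 + 1.21 = 9.6

SSE = 9.6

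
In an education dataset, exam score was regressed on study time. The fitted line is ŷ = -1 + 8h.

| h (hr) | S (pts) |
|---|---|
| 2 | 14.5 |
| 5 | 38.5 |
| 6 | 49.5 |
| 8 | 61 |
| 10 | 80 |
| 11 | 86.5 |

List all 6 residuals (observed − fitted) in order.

h=2: ŷ = -1 + 8·2 = 15; e = 14.5 − 15 = -0.5
h=5: ŷ = -1 + 8·5 = 39; e = 38.5 − 39 = -0.5
h=6: ŷ = -1 + 8·6 = 47; e = 49.5 − 47 = 2.5
h=8: ŷ = -1 + 8·8 = 63; e = 61 − 63 = -2
h=10: ŷ = -1 + 8·10 = 79; e = 80 − 79 = 1
h=11: ŷ = -1 + 8·11 = 87; e = 86.5 − 87 = -0.5

-0.5, -0.5, 2.5, -2, 1, -0.5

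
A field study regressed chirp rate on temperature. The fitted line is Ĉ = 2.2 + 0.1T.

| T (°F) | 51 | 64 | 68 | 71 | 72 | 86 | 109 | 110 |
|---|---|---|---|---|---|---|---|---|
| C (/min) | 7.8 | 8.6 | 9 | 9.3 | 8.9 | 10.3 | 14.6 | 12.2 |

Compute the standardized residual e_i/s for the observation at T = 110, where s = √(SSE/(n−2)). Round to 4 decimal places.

-1.2247

T=51: Ĉ = 2.2 + 0.1·51 = 7.3; e = 7.8 − 7.3 = 0.5
T=64: Ĉ = 2.2 + 0.1·64 = 8.6; e = 8.6 − 8.6 = 0
T=68: Ĉ = 2.2 + 0.1·68 = 9; e = 9 − 9 = 0
T=71: Ĉ = 2.2 + 0.1·71 = 9.3; e = 9.3 − 9.3 = 0
T=72: Ĉ = 2.2 + 0.1·72 = 9.4; e = 8.9 − 9.4 = -0.5
T=86: Ĉ = 2.2 + 0.1·86 = 10.8; e = 10.3 − 10.8 = -0.5
T=109: Ĉ = 2.2 + 0.1·109 = 13.1; e = 14.6 − 13.1 = 1.5
T=110: Ĉ = 2.2 + 0.1·110 = 13.2; e = 12.2 − 13.2 = -1
SSE = 0.25 + 0 + 0 + 0 + 0.25 + 0.25 + 2.25 + 1 = 4
s = √(4/6) = 0.816497
e/s = -1 / 0.816497 = -1.2247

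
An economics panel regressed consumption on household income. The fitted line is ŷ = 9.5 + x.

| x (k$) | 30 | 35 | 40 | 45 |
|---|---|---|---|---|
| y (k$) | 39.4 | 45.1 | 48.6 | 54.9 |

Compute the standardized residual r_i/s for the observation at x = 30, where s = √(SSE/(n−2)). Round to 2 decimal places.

x=30: ŷ = 9.5 + 30 = 39.5; r = 39.4 − 39.5 = -0.1
x=35: ŷ = 9.5 + 35 = 44.5; r = 45.1 − 44.5 = 0.6
x=40: ŷ = 9.5 + 40 = 49.5; r = 48.6 − 49.5 = -0.9
x=45: ŷ = 9.5 + 45 = 54.5; r = 54.9 − 54.5 = 0.4
SSE = 0.01 + 0.36 + 0.81 + 0.16 = 1.34
s = √(1.34/2) = 0.818535
r/s = -0.1 / 0.818535 = -0.12

-0.12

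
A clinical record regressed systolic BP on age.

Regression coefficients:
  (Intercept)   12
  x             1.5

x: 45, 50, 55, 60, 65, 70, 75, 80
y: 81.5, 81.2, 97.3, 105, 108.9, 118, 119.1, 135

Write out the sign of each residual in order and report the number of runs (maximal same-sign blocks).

7 runs

x=45: ŷ = 12 + 1.5·45 = 79.5; r = 81.5 − 79.5 = 2
x=50: ŷ = 12 + 1.5·50 = 87; r = 81.2 − 87 = -5.8
x=55: ŷ = 12 + 1.5·55 = 94.5; r = 97.3 − 94.5 = 2.8
x=60: ŷ = 12 + 1.5·60 = 102; r = 105 − 102 = 3
x=65: ŷ = 12 + 1.5·65 = 109.5; r = 108.9 − 109.5 = -0.6
x=70: ŷ = 12 + 1.5·70 = 117; r = 118 − 117 = 1
x=75: ŷ = 12 + 1.5·75 = 124.5; r = 119.1 − 124.5 = -5.4
x=80: ŷ = 12 + 1.5·80 = 132; r = 135 − 132 = 3
Signs: + − + + − + − +
Runs: +×1, −×1, +×2, −×1, +×1, −×1, +×1 → 7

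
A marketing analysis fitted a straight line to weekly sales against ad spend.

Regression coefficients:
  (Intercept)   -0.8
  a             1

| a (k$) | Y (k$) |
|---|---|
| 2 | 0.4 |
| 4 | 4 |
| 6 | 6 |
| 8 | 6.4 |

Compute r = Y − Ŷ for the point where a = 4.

Ŷ = -0.8 + 4 = 3.2
r = 4 − 3.2 = 0.8

r = 0.8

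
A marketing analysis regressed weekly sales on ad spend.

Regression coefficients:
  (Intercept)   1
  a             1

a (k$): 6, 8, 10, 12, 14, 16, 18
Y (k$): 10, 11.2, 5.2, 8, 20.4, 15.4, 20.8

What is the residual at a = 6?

e = 3

Ŷ = 1 + 6 = 7
e = 10 − 7 = 3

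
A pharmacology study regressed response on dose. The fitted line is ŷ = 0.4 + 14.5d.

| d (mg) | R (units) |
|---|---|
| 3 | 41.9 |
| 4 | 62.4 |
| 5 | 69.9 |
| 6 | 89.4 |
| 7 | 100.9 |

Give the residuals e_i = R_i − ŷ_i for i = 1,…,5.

d=3: ŷ = 0.4 + 14.5·3 = 43.9; e = 41.9 − 43.9 = -2
d=4: ŷ = 0.4 + 14.5·4 = 58.4; e = 62.4 − 58.4 = 4
d=5: ŷ = 0.4 + 14.5·5 = 72.9; e = 69.9 − 72.9 = -3
d=6: ŷ = 0.4 + 14.5·6 = 87.4; e = 89.4 − 87.4 = 2
d=7: ŷ = 0.4 + 14.5·7 = 101.9; e = 100.9 − 101.9 = -1

-2, 4, -3, 2, -1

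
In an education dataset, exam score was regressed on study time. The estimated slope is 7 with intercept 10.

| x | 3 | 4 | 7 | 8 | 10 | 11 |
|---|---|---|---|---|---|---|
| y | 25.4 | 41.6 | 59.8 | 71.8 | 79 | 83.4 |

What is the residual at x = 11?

ŷ = 10 + 7·11 = 87
r = 83.4 − 87 = -3.6

r = -3.6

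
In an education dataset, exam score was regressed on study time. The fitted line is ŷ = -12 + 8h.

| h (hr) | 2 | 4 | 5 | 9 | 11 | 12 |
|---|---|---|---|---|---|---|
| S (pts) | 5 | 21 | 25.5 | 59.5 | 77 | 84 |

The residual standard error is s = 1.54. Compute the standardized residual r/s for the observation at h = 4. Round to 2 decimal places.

0.65

ŷ = -12 + 8·4 = 20
r = 21 − 20 = 1
r/s = 1 / 1.54 = 0.65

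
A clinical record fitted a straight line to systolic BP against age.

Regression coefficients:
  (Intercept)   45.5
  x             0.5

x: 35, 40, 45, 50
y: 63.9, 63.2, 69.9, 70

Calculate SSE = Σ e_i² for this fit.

SSE = 9.96

x=35: ŷ = 45.5 + 0.5·35 = 63; e = 63.9 − 63 = 0.9
x=40: ŷ = 45.5 + 0.5·40 = 65.5; e = 63.2 − 65.5 = -2.3
x=45: ŷ = 45.5 + 0.5·45 = 68; e = 69.9 − 68 = 1.9
x=50: ŷ = 45.5 + 0.5·50 = 70.5; e = 70 − 70.5 = -0.5
SSE = 0.81 + 5.29 + 3.61 + 0.25 = 9.96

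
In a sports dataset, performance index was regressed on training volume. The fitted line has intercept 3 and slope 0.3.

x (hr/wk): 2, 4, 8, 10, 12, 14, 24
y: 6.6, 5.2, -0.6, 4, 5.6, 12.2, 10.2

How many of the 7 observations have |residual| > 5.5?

1

x=2: ŷ = 3 + 0.3·2 = 3.6; e = 6.6 − 3.6 = 3
x=4: ŷ = 3 + 0.3·4 = 4.2; e = 5.2 − 4.2 = 1
x=8: ŷ = 3 + 0.3·8 = 5.4; e = -0.6 − 5.4 = -6
x=10: ŷ = 3 + 0.3·10 = 6; e = 4 − 6 = -2
x=12: ŷ = 3 + 0.3·12 = 6.6; e = 5.6 − 6.6 = -1
x=14: ŷ = 3 + 0.3·14 = 7.2; e = 12.2 − 7.2 = 5
x=24: ŷ = 3 + 0.3·24 = 10.2; e = 10.2 − 10.2 = 0
|e| > 5.5: x=8 (|e|=6) → 1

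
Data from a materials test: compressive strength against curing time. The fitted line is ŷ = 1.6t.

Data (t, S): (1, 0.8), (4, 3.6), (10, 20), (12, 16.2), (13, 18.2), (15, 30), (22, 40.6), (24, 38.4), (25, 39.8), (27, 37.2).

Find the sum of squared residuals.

t=1: ŷ = 1.6·1 = 1.6; e = 0.8 − 1.6 = -0.8
t=4: ŷ = 1.6·4 = 6.4; e = 3.6 − 6.4 = -2.8
t=10: ŷ = 1.6·10 = 16; e = 20 − 16 = 4
t=12: ŷ = 1.6·12 = 19.2; e = 16.2 − 19.2 = -3
t=13: ŷ = 1.6·13 = 20.8; e = 18.2 − 20.8 = -2.6
t=15: ŷ = 1.6·15 = 24; e = 30 − 24 = 6
t=22: ŷ = 1.6·22 = 35.2; e = 40.6 − 35.2 = 5.4
t=24: ŷ = 1.6·24 = 38.4; e = 38.4 − 38.4 = 0
t=25: ŷ = 1.6·25 = 40; e = 39.8 − 40 = -0.2
t=27: ŷ = 1.6·27 = 43.2; e = 37.2 − 43.2 = -6
SSE = 0.64 + 7.84 + 16 + 9 + 6.76 + 36 + 29.16 + 0 + 0.04 + 36 = 141.44

SSE = 141.44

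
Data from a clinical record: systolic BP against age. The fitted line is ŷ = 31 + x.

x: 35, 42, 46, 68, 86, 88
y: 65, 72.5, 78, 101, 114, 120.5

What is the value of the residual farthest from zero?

x=35: ŷ = 31 + 35 = 66; r = 65 − 66 = -1
x=42: ŷ = 31 + 42 = 73; r = 72.5 − 73 = -0.5
x=46: ŷ = 31 + 46 = 77; r = 78 − 77 = 1
x=68: ŷ = 31 + 68 = 99; r = 101 − 99 = 2
x=86: ŷ = 31 + 86 = 117; r = 114 − 117 = -3
x=88: ŷ = 31 + 88 = 119; r = 120.5 − 119 = 1.5
Largest |r| is 3 at x = 86, residual -3.

r = -3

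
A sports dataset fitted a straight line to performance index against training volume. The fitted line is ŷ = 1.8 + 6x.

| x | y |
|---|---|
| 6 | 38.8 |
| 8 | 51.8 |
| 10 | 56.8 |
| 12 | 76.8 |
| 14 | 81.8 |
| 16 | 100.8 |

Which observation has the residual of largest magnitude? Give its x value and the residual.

x=6: ŷ = 1.8 + 6·6 = 37.8; e = 38.8 − 37.8 = 1
x=8: ŷ = 1.8 + 6·8 = 49.8; e = 51.8 − 49.8 = 2
x=10: ŷ = 1.8 + 6·10 = 61.8; e = 56.8 − 61.8 = -5
x=12: ŷ = 1.8 + 6·12 = 73.8; e = 76.8 − 73.8 = 3
x=14: ŷ = 1.8 + 6·14 = 85.8; e = 81.8 − 85.8 = -4
x=16: ŷ = 1.8 + 6·16 = 97.8; e = 100.8 − 97.8 = 3
Largest |e| is 5 at x = 10, residual -5.

x = 10, e = -5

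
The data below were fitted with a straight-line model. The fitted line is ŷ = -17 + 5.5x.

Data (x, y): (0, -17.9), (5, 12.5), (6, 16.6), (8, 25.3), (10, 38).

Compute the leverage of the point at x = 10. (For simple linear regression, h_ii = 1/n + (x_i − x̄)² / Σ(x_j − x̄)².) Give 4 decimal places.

h = 0.5106

x̄ = (0 + 5 + 6 + 8 + 10)/5 = 5.8
Σ(x − x̄)² = 33.64 + 0.64 + 0.04 + 4.84 + 17.64 = 56.8
h = 1/5 + (4.2)²/56.8 = 0.2 + 0.310563 = 0.5106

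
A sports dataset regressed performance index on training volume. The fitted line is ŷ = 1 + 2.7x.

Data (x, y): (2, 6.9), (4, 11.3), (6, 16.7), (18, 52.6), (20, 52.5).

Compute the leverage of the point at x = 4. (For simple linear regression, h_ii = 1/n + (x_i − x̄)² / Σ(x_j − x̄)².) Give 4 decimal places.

x̄ = (2 + 4 + 6 + 18 + 20)/5 = 10
Σ(x − x̄)² = 64 + 36 + 16 + 64 + 100 = 280
h = 1/5 + (-6)²/280 = 0.2 + 0.128571 = 0.3286

h = 0.3286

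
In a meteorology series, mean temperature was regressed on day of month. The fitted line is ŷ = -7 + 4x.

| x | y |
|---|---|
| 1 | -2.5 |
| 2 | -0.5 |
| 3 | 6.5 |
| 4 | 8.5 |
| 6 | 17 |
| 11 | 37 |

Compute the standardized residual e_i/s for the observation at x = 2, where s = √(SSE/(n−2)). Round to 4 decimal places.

-1.3416

x=1: ŷ = -7 + 4·1 = -3; e = -2.5 − (-3) = 0.5
x=2: ŷ = -7 + 4·2 = 1; e = -0.5 − 1 = -1.5
x=3: ŷ = -7 + 4·3 = 5; e = 6.5 − 5 = 1.5
x=4: ŷ = -7 + 4·4 = 9; e = 8.5 − 9 = -0.5
x=6: ŷ = -7 + 4·6 = 17; e = 17 − 17 = 0
x=11: ŷ = -7 + 4·11 = 37; e = 37 − 37 = 0
SSE = 0.25 + 2.25 + 2.25 + 0.25 + 0 + 0 = 5
s = √(5/4) = 1.11803
e/s = -1.5 / 1.11803 = -1.3416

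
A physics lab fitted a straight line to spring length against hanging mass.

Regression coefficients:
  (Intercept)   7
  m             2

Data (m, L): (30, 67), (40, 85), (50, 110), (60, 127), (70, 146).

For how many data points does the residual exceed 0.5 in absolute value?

m=30: ŷ = 7 + 2·30 = 67; e = 67 − 67 = 0
m=40: ŷ = 7 + 2·40 = 87; e = 85 − 87 = -2
m=50: ŷ = 7 + 2·50 = 107; e = 110 − 107 = 3
m=60: ŷ = 7 + 2·60 = 127; e = 127 − 127 = 0
m=70: ŷ = 7 + 2·70 = 147; e = 146 − 147 = -1
|e| > 0.5: m=40 (|e|=2), m=50 (|e|=3), m=70 (|e|=1) → 3

3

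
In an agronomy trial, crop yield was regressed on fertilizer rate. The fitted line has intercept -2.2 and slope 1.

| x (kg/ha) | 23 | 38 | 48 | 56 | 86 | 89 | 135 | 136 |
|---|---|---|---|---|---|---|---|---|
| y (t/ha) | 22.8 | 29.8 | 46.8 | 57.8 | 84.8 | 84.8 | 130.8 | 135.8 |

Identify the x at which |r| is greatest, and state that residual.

x=23: ŷ = -2.2 + 23 = 20.8; r = 22.8 − 20.8 = 2
x=38: ŷ = -2.2 + 38 = 35.8; r = 29.8 − 35.8 = -6
x=48: ŷ = -2.2 + 48 = 45.8; r = 46.8 − 45.8 = 1
x=56: ŷ = -2.2 + 56 = 53.8; r = 57.8 − 53.8 = 4
x=86: ŷ = -2.2 + 86 = 83.8; r = 84.8 − 83.8 = 1
x=89: ŷ = -2.2 + 89 = 86.8; r = 84.8 − 86.8 = -2
x=135: ŷ = -2.2 + 135 = 132.8; r = 130.8 − 132.8 = -2
x=136: ŷ = -2.2 + 136 = 133.8; r = 135.8 − 133.8 = 2
Largest |r| is 6 at x = 38, residual -6.

x = 38, r = -6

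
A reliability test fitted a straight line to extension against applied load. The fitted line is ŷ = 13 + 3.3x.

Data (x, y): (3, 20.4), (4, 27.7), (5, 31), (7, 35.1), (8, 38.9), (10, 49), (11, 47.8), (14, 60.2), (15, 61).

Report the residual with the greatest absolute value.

x=3: ŷ = 13 + 3.3·3 = 22.9; e = 20.4 − 22.9 = -2.5
x=4: ŷ = 13 + 3.3·4 = 26.2; e = 27.7 − 26.2 = 1.5
x=5: ŷ = 13 + 3.3·5 = 29.5; e = 31 − 29.5 = 1.5
x=7: ŷ = 13 + 3.3·7 = 36.1; e = 35.1 − 36.1 = -1
x=8: ŷ = 13 + 3.3·8 = 39.4; e = 38.9 − 39.4 = -0.5
x=10: ŷ = 13 + 3.3·10 = 46; e = 49 − 46 = 3
x=11: ŷ = 13 + 3.3·11 = 49.3; e = 47.8 − 49.3 = -1.5
x=14: ŷ = 13 + 3.3·14 = 59.2; e = 60.2 − 59.2 = 1
x=15: ŷ = 13 + 3.3·15 = 62.5; e = 61 − 62.5 = -1.5
Largest |e| is 3 at x = 10, residual 3.

e = 3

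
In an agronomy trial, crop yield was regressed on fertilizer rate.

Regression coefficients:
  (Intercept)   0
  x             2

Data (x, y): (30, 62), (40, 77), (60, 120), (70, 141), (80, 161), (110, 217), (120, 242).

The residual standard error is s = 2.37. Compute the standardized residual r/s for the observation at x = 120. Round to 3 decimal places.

ŷ = 2·120 = 240
r = 242 − 240 = 2
r/s = 2 / 2.37 = 0.844

0.844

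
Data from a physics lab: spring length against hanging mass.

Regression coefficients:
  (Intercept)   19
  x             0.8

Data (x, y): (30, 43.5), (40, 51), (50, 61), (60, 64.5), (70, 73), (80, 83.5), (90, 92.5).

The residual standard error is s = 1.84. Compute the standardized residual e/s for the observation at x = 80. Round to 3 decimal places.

ŷ = 19 + 0.8·80 = 83
e = 83.5 − 83 = 0.5
e/s = 0.5 / 1.84 = 0.272

0.272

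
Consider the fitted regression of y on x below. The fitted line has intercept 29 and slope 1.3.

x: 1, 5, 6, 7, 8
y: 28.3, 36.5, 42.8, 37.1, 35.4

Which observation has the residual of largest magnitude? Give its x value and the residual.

x = 6, r = 6

x=1: ŷ = 29 + 1.3·1 = 30.3; r = 28.3 − 30.3 = -2
x=5: ŷ = 29 + 1.3·5 = 35.5; r = 36.5 − 35.5 = 1
x=6: ŷ = 29 + 1.3·6 = 36.8; r = 42.8 − 36.8 = 6
x=7: ŷ = 29 + 1.3·7 = 38.1; r = 37.1 − 38.1 = -1
x=8: ŷ = 29 + 1.3·8 = 39.4; r = 35.4 − 39.4 = -4
Largest |r| is 6 at x = 6, residual 6.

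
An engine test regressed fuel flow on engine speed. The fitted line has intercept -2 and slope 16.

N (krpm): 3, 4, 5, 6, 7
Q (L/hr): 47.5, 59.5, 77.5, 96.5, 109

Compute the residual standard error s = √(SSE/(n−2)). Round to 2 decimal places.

N=3: Q̂ = -2 + 16·3 = 46; r = 47.5 − 46 = 1.5
N=4: Q̂ = -2 + 16·4 = 62; r = 59.5 − 62 = -2.5
N=5: Q̂ = -2 + 16·5 = 78; r = 77.5 − 78 = -0.5
N=6: Q̂ = -2 + 16·6 = 94; r = 96.5 − 94 = 2.5
N=7: Q̂ = -2 + 16·7 = 110; r = 109 − 110 = -1
SSE = 2.25 + 6.25 + 0.25 + 6.25 + 1 = 16
s = √(16/3) = √5.33333 ≈ 2.31

s = 2.31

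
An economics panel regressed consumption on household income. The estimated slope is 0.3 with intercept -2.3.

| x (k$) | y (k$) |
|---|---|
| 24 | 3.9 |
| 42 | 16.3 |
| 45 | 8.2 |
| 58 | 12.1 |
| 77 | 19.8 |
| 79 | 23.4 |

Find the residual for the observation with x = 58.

e = -3

ŷ = -2.3 + 0.3·58 = 15.1
e = 12.1 − 15.1 = -3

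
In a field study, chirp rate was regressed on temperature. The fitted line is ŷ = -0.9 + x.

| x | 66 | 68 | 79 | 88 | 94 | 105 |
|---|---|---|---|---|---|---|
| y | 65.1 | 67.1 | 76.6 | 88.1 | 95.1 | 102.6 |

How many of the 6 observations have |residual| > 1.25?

3

x=66: ŷ = -0.9 + 66 = 65.1; r = 65.1 − 65.1 = 0
x=68: ŷ = -0.9 + 68 = 67.1; r = 67.1 − 67.1 = 0
x=79: ŷ = -0.9 + 79 = 78.1; r = 76.6 − 78.1 = -1.5
x=88: ŷ = -0.9 + 88 = 87.1; r = 88.1 − 87.1 = 1
x=94: ŷ = -0.9 + 94 = 93.1; r = 95.1 − 93.1 = 2
x=105: ŷ = -0.9 + 105 = 104.1; r = 102.6 − 104.1 = -1.5
|r| > 1.25: x=79 (|r|=1.5), x=94 (|r|=2), x=105 (|r|=1.5) → 3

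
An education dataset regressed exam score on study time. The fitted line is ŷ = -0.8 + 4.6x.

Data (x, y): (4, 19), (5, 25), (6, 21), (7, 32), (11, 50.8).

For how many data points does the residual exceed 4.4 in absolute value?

x=4: ŷ = -0.8 + 4.6·4 = 17.6; r = 19 − 17.6 = 1.4
x=5: ŷ = -0.8 + 4.6·5 = 22.2; r = 25 − 22.2 = 2.8
x=6: ŷ = -0.8 + 4.6·6 = 26.8; r = 21 − 26.8 = -5.8
x=7: ŷ = -0.8 + 4.6·7 = 31.4; r = 32 − 31.4 = 0.6
x=11: ŷ = -0.8 + 4.6·11 = 49.8; r = 50.8 − 49.8 = 1
|r| > 4.4: x=6 (|r|=5.8) → 1

1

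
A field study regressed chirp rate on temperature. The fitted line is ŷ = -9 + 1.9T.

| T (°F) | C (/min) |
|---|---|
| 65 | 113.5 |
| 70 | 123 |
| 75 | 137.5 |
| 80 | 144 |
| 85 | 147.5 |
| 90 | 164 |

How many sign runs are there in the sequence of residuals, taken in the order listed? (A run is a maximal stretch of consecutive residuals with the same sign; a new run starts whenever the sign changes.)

T=65: ŷ = -9 + 1.9·65 = 114.5; e = 113.5 − 114.5 = -1
T=70: ŷ = -9 + 1.9·70 = 124; e = 123 − 124 = -1
T=75: ŷ = -9 + 1.9·75 = 133.5; e = 137.5 − 133.5 = 4
T=80: ŷ = -9 + 1.9·80 = 143; e = 144 − 143 = 1
T=85: ŷ = -9 + 1.9·85 = 152.5; e = 147.5 − 152.5 = -5
T=90: ŷ = -9 + 1.9·90 = 162; e = 164 − 162 = 2
Signs: − − + + − +
Runs: −×2, +×2, −×1, +×1 → 4

4 runs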